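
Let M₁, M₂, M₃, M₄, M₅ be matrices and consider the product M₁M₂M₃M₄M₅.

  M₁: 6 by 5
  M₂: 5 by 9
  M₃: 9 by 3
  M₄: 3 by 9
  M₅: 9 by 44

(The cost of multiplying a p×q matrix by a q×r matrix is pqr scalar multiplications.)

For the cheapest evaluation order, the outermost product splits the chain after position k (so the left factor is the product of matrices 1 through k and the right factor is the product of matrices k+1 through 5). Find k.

3

Adjacent pairs: M₁M₂ = 6·5·9 = 270; M₂M₃ = 5·9·3 = 135; M₃M₄ = 9·3·9 = 243; M₄M₅ = 3·9·44 = 1188.
Length 3: M₁..M₃: k=1: 0+135+6·5·3=225; k=2: 270+0+6·9·3=432 → min 225 | M₂..M₄: k=2: 0+243+5·9·9=648; k=3: 135+0+5·3·9=270 → min 270 | M₃..M₅: k=3: 0+1188+9·3·44=2376; k=4: 243+0+9·9·44=3807 → min 2376.
Length 4: M₁..M₄: k=1: 0+270+6·5·9=540; k=2: 270+243+6·9·9=999; k=3: 225+0+6·3·9=387 → min 387 | M₂..M₅: k=2: 0+2376+5·9·44=4356; k=3: 135+1188+5·3·44=1983; k=4: 270+0+5·9·44=2250 → min 1983.
Top-level splits: k=1: (M₁..M₁)·(M₂..M₅) → 0+1983+6·5·44 = 3303; k=2: (M₁..M₂)·(M₃..M₅) → 270+2376+6·9·44 = 5022; k=3: (M₁..M₃)·(M₄..M₅) → 225+1188+6·3·44 = 2205; k=4: (M₁..M₄)·(M₅..M₅) → 387+0+6·9·44 = 2763.
Best split is after M₃, i.e. k = 3.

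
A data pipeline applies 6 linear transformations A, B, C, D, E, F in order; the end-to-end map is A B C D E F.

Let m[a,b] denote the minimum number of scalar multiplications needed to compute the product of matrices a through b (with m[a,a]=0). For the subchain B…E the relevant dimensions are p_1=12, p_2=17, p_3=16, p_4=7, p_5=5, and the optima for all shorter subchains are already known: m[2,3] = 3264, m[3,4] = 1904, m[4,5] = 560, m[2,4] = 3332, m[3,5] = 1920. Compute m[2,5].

2940

m[2,5] = min over k∈[2,4] of m[2,k]+m[k+1,5]+p_{1}·p_k·p_{5}.
k=2: 0 + 1920 + 12·17·5 = 2940; k=3: 3264 + 560 + 12·16·5 = 4784; k=4: 3332 + 0 + 12·7·5 = 3752.
Minimum: 2940 at k=2.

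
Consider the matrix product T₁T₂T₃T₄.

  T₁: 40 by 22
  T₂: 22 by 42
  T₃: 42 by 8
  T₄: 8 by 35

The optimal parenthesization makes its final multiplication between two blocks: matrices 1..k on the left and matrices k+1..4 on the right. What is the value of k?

3

Adjacent pairs: T₁T₂ = 40·22·42 = 36960; T₂T₃ = 22·42·8 = 7392; T₃T₄ = 42·8·35 = 11760.
Length 3: T₁..T₃: k=1: 0+7392+40·22·8=14432; k=2: 36960+0+40·42·8=50400 → min 14432 | T₂..T₄: k=2: 0+11760+22·42·35=44100; k=3: 7392+0+22·8·35=13552 → min 13552.
Top-level splits: k=1: (T₁..T₁)·(T₂..T₄) → 0+13552+40·22·35 = 44352; k=2: (T₁..T₂)·(T₃..T₄) → 36960+11760+40·42·35 = 107520; k=3: (T₁..T₃)·(T₄..T₄) → 14432+0+40·8·35 = 25632.
Best split is after T₃, i.e. k = 3.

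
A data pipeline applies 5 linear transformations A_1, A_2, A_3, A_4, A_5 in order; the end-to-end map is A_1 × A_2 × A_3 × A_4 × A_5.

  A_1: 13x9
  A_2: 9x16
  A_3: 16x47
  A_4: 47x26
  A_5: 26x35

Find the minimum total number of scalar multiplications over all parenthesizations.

30051

Adjacent pairs: A_1A_2 = 13·9·16 = 1872; A_2A_3 = 9·16·47 = 6768; A_3A_4 = 16·47·26 = 19552; A_4A_5 = 47·26·35 = 42770.
Length 3: A_1..A_3: k=1: 0+6768+13·9·47=12267; k=2: 1872+0+13·16·47=11648 → min 11648 | A_2..A_4: k=2: 0+19552+9·16·26=23296; k=3: 6768+0+9·47·26=17766 → min 17766 | A_3..A_5: k=3: 0+42770+16·47·35=69090; k=4: 19552+0+16·26·35=34112 → min 34112.
Length 4: A_1..A_4: k=1: 0+17766+13·9·26=20808; k=2: 1872+19552+13·16·26=26832; k=3: 11648+0+13·47·26=27534 → min 20808 | A_2..A_5: k=2: 0+34112+9·16·35=39152; k=3: 6768+42770+9·47·35=64343; k=4: 17766+0+9·26·35=25956 → min 25956.
Length 5: A_1..A_5: k=1: 0+25956+13·9·35=30051; k=2: 1872+34112+13·16·35=43264; k=3: 11648+42770+13·47·35=75803; k=4: 20808+0+13·26·35=32638 → min 30051.
Optimal order: (A_1 × (((A_2 × A_3) × A_4) × A_5)) with cost 30051.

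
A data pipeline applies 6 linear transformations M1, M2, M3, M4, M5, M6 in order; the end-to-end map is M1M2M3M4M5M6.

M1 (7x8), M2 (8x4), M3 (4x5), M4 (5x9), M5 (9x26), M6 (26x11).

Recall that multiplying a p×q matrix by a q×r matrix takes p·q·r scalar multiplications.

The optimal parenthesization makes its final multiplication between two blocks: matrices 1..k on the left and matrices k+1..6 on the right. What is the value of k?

Adjacent pairs: M1M2 = 7·8·4 = 224; M2M3 = 8·4·5 = 160; M3M4 = 4·5·9 = 180; M4M5 = 5·9·26 = 1170; M5M6 = 9·26·11 = 2574.
Length 3: M1..M3: k=1: 0+160+7·8·5=440; k=2: 224+0+7·4·5=364 → min 364 | M2..M4: k=2: 0+180+8·4·9=468; k=3: 160+0+8·5·9=520 → min 468 | M3..M5: k=3: 0+1170+4·5·26=1690; k=4: 180+0+4·9·26=1116 → min 1116 | M4..M6: k=4: 0+2574+5·9·11=3069; k=5: 1170+0+5·26·11=2600 → min 2600.
Length 4: M1..M4: k=1: 0+468+7·8·9=972; k=2: 224+180+7·4·9=656; k=3: 364+0+7·5·9=679 → min 656 | M2..M5: k=2: 0+1116+8·4·26=1948; k=3: 160+1170+8·5·26=2370; k=4: 468+0+8·9·26=2340 → min 1948 | M3..M6: k=3: 0+2600+4·5·11=2820; k=4: 180+2574+4·9·11=3150; k=5: 1116+0+4·26·11=2260 → min 2260.
Length 5: M1..M5: k=1: 0+1948+7·8·26=3404; k=2: 224+1116+7·4·26=2068; k=3: 364+1170+7·5·26=2444; k=4: 656+0+7·9·26=2294 → min 2068 | M2..M6: k=2: 0+2260+8·4·11=2612; k=3: 160+2600+8·5·11=3200; k=4: 468+2574+8·9·11=3834; k=5: 1948+0+8·26·11=4236 → min 2612.
Top-level splits: k=1: (M1..M1)·(M2..M6) → 0+2612+7·8·11 = 3228; k=2: (M1..M2)·(M3..M6) → 224+2260+7·4·11 = 2792; k=3: (M1..M3)·(M4..M6) → 364+2600+7·5·11 = 3349; k=4: (M1..M4)·(M5..M6) → 656+2574+7·9·11 = 3923; k=5: (M1..M5)·(M6..M6) → 2068+0+7·26·11 = 4070.
Best split is after M2, i.e. k = 2.

2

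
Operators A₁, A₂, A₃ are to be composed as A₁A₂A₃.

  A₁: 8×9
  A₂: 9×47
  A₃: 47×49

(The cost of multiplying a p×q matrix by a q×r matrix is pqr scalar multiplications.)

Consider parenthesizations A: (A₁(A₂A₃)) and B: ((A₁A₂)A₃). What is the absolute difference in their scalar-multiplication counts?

Order A = (A₁(A₂A₃)): (A₂A₃): 9×47 by 47×49 → 9×49, cost 9·47·49 = 20727; (A₁(A₂A₃)): 8×9 by 9×49 → 8×49, cost 8·9·49 = 3528; cumulative 24255. Total 24255.
Order B = ((A₁A₂)A₃): (A₁A₂): 8×9 by 9×47 → 8×47, cost 8·9·47 = 3384; ((A₁A₂)A₃): 8×47 by 47×49 → 8×49, cost 8·47·49 = 18424; cumulative 21808. Total 21808.
Difference: |24255 − 21808| = 2447.

2447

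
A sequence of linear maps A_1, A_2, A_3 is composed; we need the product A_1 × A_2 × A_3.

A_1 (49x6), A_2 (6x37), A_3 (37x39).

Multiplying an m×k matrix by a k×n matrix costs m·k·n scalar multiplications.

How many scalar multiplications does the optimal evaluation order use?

Order (A_1 × (A_2 × A_3)): (A_2 × A_3): 6×37 by 37×39 → 6×39, cost 6·37·39 = 8658; (A_1 × (A_2 × A_3)): 49×6 by 6×39 → 49×39, cost 49·6·39 = 11466; cumulative 20124. Total 20124.
Order ((A_1 × A_2) × A_3): (A_1 × A_2): 49×6 by 6×37 → 49×37, cost 49·6·37 = 10878; ((A_1 × A_2) × A_3): 49×37 by 37×39 → 49×39, cost 49·37·39 = 70707; cumulative 81585. Total 81585.
Minimum: 20124.

20124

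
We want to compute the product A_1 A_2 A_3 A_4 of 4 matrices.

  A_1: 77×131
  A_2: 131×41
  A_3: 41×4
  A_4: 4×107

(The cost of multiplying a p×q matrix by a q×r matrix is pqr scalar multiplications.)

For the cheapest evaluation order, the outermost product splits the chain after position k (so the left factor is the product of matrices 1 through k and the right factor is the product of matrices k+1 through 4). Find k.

3

Adjacent pairs: A_1A_2 = 77·131·41 = 413567; A_2A_3 = 131·41·4 = 21484; A_3A_4 = 41·4·107 = 17548.
Length 3: A_1..A_3: k=1: 0+21484+77·131·4=61832; k=2: 413567+0+77·41·4=426195 → min 61832 | A_2..A_4: k=2: 0+17548+131·41·107=592245; k=3: 21484+0+131·4·107=77552 → min 77552.
Top-level splits: k=1: (A_1..A_1)·(A_2..A_4) → 0+77552+77·131·107 = 1156861; k=2: (A_1..A_2)·(A_3..A_4) → 413567+17548+77·41·107 = 768914; k=3: (A_1..A_3)·(A_4..A_4) → 61832+0+77·4·107 = 94788.
Best split is after A_3, i.e. k = 3.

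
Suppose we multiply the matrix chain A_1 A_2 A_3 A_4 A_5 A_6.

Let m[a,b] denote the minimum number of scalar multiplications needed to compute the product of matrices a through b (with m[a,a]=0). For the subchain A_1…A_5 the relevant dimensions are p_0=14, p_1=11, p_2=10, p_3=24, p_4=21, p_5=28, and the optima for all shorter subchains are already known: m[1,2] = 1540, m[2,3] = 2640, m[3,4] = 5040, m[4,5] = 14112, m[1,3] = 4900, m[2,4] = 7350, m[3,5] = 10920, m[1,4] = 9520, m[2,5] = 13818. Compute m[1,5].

m[1,5] = min over k∈[1,4] of m[1,k]+m[k+1,5]+p_{0}·p_k·p_{5}.
k=1: 0 + 13818 + 14·11·28 = 18130; k=2: 1540 + 10920 + 14·10·28 = 16380; k=3: 4900 + 14112 + 14·24·28 = 28420; k=4: 9520 + 0 + 14·21·28 = 17752.
Minimum: 16380 at k=2.

16380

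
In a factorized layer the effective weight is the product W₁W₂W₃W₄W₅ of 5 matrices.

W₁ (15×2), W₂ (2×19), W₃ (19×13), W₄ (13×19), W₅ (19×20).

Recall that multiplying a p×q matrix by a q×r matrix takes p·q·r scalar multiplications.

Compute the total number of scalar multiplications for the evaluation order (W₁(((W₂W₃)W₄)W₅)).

2348

(W₂W₃): 2×19 by 19×13 → 2×13, cost 2·19·13 = 494
((W₂W₃)W₄): 2×13 by 13×19 → 2×19, cost 2·13·19 = 494; cumulative 988
(((W₂W₃)W₄)W₅): 2×19 by 19×20 → 2×20, cost 2·19·20 = 760; cumulative 1748
(W₁(((W₂W₃)W₄)W₅)): 15×2 by 2×20 → 15×20, cost 15·2·20 = 600; cumulative 2348
Total: 2348 scalar multiplications.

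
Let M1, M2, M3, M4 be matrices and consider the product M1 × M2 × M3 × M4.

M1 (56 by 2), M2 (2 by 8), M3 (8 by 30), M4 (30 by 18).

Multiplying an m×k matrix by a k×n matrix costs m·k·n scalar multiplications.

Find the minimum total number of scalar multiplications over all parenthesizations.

3576

Adjacent pairs: M1M2 = 56·2·8 = 896; M2M3 = 2·8·30 = 480; M3M4 = 8·30·18 = 4320.
Length 3: M1..M3: k=1: 0+480+56·2·30=3840; k=2: 896+0+56·8·30=14336 → min 3840 | M2..M4: k=2: 0+4320+2·8·18=4608; k=3: 480+0+2·30·18=1560 → min 1560.
Length 4: M1..M4: k=1: 0+1560+56·2·18=3576; k=2: 896+4320+56·8·18=13280; k=3: 3840+0+56·30·18=34080 → min 3576.
Optimal order: (M1 × ((M2 × M3) × M4)) with cost 3576.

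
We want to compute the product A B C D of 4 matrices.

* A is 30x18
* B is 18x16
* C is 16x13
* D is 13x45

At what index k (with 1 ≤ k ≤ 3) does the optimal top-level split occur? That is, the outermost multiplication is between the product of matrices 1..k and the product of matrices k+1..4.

3

Adjacent pairs: AB = 30·18·16 = 8640; BC = 18·16·13 = 3744; CD = 16·13·45 = 9360.
Length 3: A..C: k=1: 0+3744+30·18·13=10764; k=2: 8640+0+30·16·13=14880 → min 10764 | B..D: k=2: 0+9360+18·16·45=22320; k=3: 3744+0+18·13·45=14274 → min 14274.
Top-level splits: k=1: (A..A)·(B..D) → 0+14274+30·18·45 = 38574; k=2: (A..B)·(C..D) → 8640+9360+30·16·45 = 39600; k=3: (A..C)·(D..D) → 10764+0+30·13·45 = 28314.
Best split is after C, i.e. k = 3.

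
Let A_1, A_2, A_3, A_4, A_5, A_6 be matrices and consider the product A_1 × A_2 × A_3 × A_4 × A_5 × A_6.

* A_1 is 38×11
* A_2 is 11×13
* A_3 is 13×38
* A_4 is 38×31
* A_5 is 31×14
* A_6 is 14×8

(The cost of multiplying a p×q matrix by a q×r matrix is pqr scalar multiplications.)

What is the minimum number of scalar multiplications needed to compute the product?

21336

Adjacent pairs: A_1A_2 = 38·11·13 = 5434; A_2A_3 = 11·13·38 = 5434; A_3A_4 = 13·38·31 = 15314; A_4A_5 = 38·31·14 = 16492; A_5A_6 = 31·14·8 = 3472.
Length 3: A_1..A_3: k=1: 0+5434+38·11·38=21318; k=2: 5434+0+38·13·38=24206 → min 21318 | A_2..A_4: k=2: 0+15314+11·13·31=19747; k=3: 5434+0+11·38·31=18392 → min 18392 | A_3..A_5: k=3: 0+16492+13·38·14=23408; k=4: 15314+0+13·31·14=20956 → min 20956 | A_4..A_6: k=4: 0+3472+38·31·8=12896; k=5: 16492+0+38·14·8=20748 → min 12896.
Length 4: A_1..A_4: k=1: 0+18392+38·11·31=31350; k=2: 5434+15314+38·13·31=36062; k=3: 21318+0+38·38·31=66082 → min 31350 | A_2..A_5: k=2: 0+20956+11·13·14=22958; k=3: 5434+16492+11·38·14=27778; k=4: 18392+0+11·31·14=23166 → min 22958 | A_3..A_6: k=3: 0+12896+13·38·8=16848; k=4: 15314+3472+13·31·8=22010; k=5: 20956+0+13·14·8=22412 → min 16848.
Length 5: A_1..A_5: k=1: 0+22958+38·11·14=28810; k=2: 5434+20956+38·13·14=33306; k=3: 21318+16492+38·38·14=58026; k=4: 31350+0+38·31·14=47842 → min 28810 | A_2..A_6: k=2: 0+16848+11·13·8=17992; k=3: 5434+12896+11·38·8=21674; k=4: 18392+3472+11·31·8=24592; k=5: 22958+0+11·14·8=24190 → min 17992.
Length 6: A_1..A_6: k=1: 0+17992+38·11·8=21336; k=2: 5434+16848+38·13·8=26234; k=3: 21318+12896+38·38·8=45766; k=4: 31350+3472+38·31·8=44246; k=5: 28810+0+38·14·8=33066 → min 21336.
Optimal order: (A_1 × (A_2 × (A_3 × (A_4 × (A_5 × A_6))))) with cost 21336.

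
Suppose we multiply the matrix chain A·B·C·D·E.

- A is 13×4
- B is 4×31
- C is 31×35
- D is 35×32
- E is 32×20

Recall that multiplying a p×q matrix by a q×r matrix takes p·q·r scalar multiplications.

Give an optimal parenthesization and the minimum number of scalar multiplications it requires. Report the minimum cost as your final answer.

12420

Adjacent pairs: AB = 13·4·31 = 1612; BC = 4·31·35 = 4340; CD = 31·35·32 = 34720; DE = 35·32·20 = 22400.
Length 3: A..C: k=1: 0+4340+13·4·35=6160; k=2: 1612+0+13·31·35=15717 → min 6160 | B..D: k=2: 0+34720+4·31·32=38688; k=3: 4340+0+4·35·32=8820 → min 8820 | C..E: k=3: 0+22400+31·35·20=44100; k=4: 34720+0+31·32·20=54560 → min 44100.
Length 4: A..D: k=1: 0+8820+13·4·32=10484; k=2: 1612+34720+13·31·32=49228; k=3: 6160+0+13·35·32=20720 → min 10484 | B..E: k=2: 0+44100+4·31·20=46580; k=3: 4340+22400+4·35·20=29540; k=4: 8820+0+4·32·20=11380 → min 11380.
Length 5: A..E: k=1: 0+11380+13·4·20=12420; k=2: 1612+44100+13·31·20=53772; k=3: 6160+22400+13·35·20=37660; k=4: 10484+0+13·32·20=18804 → min 12420.
Optimal parenthesization: (A·(((B·C)·D)·E)) with cost 12420.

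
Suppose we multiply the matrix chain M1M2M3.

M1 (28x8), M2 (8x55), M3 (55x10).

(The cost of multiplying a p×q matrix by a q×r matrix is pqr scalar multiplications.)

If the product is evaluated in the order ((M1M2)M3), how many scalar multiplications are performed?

27720

(M1M2): 28×8 by 8×55 → 28×55, cost 28·8·55 = 12320
((M1M2)M3): 28×55 by 55×10 → 28×10, cost 28·55·10 = 15400; cumulative 27720
Total: 27720 scalar multiplications.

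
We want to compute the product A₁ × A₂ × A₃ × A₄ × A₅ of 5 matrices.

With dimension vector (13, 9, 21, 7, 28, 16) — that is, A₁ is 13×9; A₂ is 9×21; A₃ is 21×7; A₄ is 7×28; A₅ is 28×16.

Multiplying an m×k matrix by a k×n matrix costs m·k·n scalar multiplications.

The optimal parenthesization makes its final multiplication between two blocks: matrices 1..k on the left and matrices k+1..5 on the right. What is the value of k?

Adjacent pairs: A₁A₂ = 13·9·21 = 2457; A₂A₃ = 9·21·7 = 1323; A₃A₄ = 21·7·28 = 4116; A₄A₅ = 7·28·16 = 3136.
Length 3: A₁..A₃: k=1: 0+1323+13·9·7=2142; k=2: 2457+0+13·21·7=4368 → min 2142 | A₂..A₄: k=2: 0+4116+9·21·28=9408; k=3: 1323+0+9·7·28=3087 → min 3087 | A₃..A₅: k=3: 0+3136+21·7·16=5488; k=4: 4116+0+21·28·16=13524 → min 5488.
Length 4: A₁..A₄: k=1: 0+3087+13·9·28=6363; k=2: 2457+4116+13·21·28=14217; k=3: 2142+0+13·7·28=4690 → min 4690 | A₂..A₅: k=2: 0+5488+9·21·16=8512; k=3: 1323+3136+9·7·16=5467; k=4: 3087+0+9·28·16=7119 → min 5467.
Top-level splits: k=1: (A₁..A₁)·(A₂..A₅) → 0+5467+13·9·16 = 7339; k=2: (A₁..A₂)·(A₃..A₅) → 2457+5488+13·21·16 = 12313; k=3: (A₁..A₃)·(A₄..A₅) → 2142+3136+13·7·16 = 6734; k=4: (A₁..A₄)·(A₅..A₅) → 4690+0+13·28·16 = 10514.
Best split is after A₃, i.e. k = 3.

3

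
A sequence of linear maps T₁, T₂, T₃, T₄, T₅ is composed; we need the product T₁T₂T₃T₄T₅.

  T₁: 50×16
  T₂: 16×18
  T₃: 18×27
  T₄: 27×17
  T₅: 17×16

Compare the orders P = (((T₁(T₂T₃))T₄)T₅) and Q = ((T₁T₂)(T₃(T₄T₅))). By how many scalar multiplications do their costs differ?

22006

Order P = (((T₁(T₂T₃))T₄)T₅): (T₂T₃): 16×18 by 18×27 → 16×27, cost 16·18·27 = 7776; (T₁(T₂T₃)): 50×16 by 16×27 → 50×27, cost 50·16·27 = 21600; cumulative 29376; ((T₁(T₂T₃))T₄): 50×27 by 27×17 → 50×17, cost 50·27·17 = 22950; cumulative 52326; (((T₁(T₂T₃))T₄)T₅): 50×17 by 17×16 → 50×16, cost 50·17·16 = 13600; cumulative 65926. Total 65926.
Order Q = ((T₁T₂)(T₃(T₄T₅))): (T₁T₂): 50×16 by 16×18 → 50×18, cost 50·16·18 = 14400; (T₄T₅): 27×17 by 17×16 → 27×16, cost 27·17·16 = 7344; (T₃(T₄T₅)): 18×27 by 27×16 → 18×16, cost 18·27·16 = 7776; cumulative 15120; ((T₁T₂)(T₃(T₄T₅))): 50×18 by 18×16 → 50×16, cost 50·18·16 = 14400; cumulative 43920. Total 43920.
Difference: |65926 − 43920| = 22006.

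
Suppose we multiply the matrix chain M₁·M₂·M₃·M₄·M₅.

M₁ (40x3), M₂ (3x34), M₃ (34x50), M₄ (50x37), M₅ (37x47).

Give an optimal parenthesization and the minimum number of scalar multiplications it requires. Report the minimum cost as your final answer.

21507

Adjacent pairs: M₁M₂ = 40·3·34 = 4080; M₂M₃ = 3·34·50 = 5100; M₃M₄ = 34·50·37 = 62900; M₄M₅ = 50·37·47 = 86950.
Length 3: M₁..M₃: k=1: 0+5100+40·3·50=11100; k=2: 4080+0+40·34·50=72080 → min 11100 | M₂..M₄: k=2: 0+62900+3·34·37=66674; k=3: 5100+0+3·50·37=10650 → min 10650 | M₃..M₅: k=3: 0+86950+34·50·47=166850; k=4: 62900+0+34·37·47=122026 → min 122026.
Length 4: M₁..M₄: k=1: 0+10650+40·3·37=15090; k=2: 4080+62900+40·34·37=117300; k=3: 11100+0+40·50·37=85100 → min 15090 | M₂..M₅: k=2: 0+122026+3·34·47=126820; k=3: 5100+86950+3·50·47=99100; k=4: 10650+0+3·37·47=15867 → min 15867.
Length 5: M₁..M₅: k=1: 0+15867+40·3·47=21507; k=2: 4080+122026+40·34·47=190026; k=3: 11100+86950+40·50·47=192050; k=4: 15090+0+40·37·47=84650 → min 21507.
Optimal parenthesization: (M₁·(((M₂·M₃)·M₄)·M₅)) with cost 21507.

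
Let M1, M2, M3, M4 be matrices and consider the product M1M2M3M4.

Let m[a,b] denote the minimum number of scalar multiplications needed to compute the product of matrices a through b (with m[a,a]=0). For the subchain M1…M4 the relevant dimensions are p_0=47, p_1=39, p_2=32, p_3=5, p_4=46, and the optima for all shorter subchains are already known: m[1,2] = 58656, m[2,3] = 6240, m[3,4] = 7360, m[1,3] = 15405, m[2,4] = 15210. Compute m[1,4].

m[1,4] = min over k∈[1,3] of m[1,k]+m[k+1,4]+p_{0}·p_k·p_{4}.
k=1: 0 + 15210 + 47·39·46 = 99528; k=2: 58656 + 7360 + 47·32·46 = 135200; k=3: 15405 + 0 + 47·5·46 = 26215.
Minimum: 26215 at k=3.

26215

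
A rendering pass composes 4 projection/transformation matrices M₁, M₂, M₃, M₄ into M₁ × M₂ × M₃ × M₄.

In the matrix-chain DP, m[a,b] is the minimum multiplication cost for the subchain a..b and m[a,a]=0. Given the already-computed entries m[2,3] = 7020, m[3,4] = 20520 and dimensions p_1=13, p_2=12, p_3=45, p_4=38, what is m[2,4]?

26448

m[2,4] = min over k∈[2,3] of m[2,k]+m[k+1,4]+p_{1}·p_k·p_{4}.
k=2: 0 + 20520 + 13·12·38 = 26448; k=3: 7020 + 0 + 13·45·38 = 29250.
Minimum: 26448 at k=2.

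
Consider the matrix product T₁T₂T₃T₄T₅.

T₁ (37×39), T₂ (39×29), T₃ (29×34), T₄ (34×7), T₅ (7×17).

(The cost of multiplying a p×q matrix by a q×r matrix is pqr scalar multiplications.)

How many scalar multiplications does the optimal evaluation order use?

29323

Adjacent pairs: T₁T₂ = 37·39·29 = 41847; T₂T₃ = 39·29·34 = 38454; T₃T₄ = 29·34·7 = 6902; T₄T₅ = 34·7·17 = 4046.
Length 3: T₁..T₃: k=1: 0+38454+37·39·34=87516; k=2: 41847+0+37·29·34=78329 → min 78329 | T₂..T₄: k=2: 0+6902+39·29·7=14819; k=3: 38454+0+39·34·7=47736 → min 14819 | T₃..T₅: k=3: 0+4046+29·34·17=20808; k=4: 6902+0+29·7·17=10353 → min 10353.
Length 4: T₁..T₄: k=1: 0+14819+37·39·7=24920; k=2: 41847+6902+37·29·7=56260; k=3: 78329+0+37·34·7=87135 → min 24920 | T₂..T₅: k=2: 0+10353+39·29·17=29580; k=3: 38454+4046+39·34·17=65042; k=4: 14819+0+39·7·17=19460 → min 19460.
Length 5: T₁..T₅: k=1: 0+19460+37·39·17=43991; k=2: 41847+10353+37·29·17=70441; k=3: 78329+4046+37·34·17=103761; k=4: 24920+0+37·7·17=29323 → min 29323.
Optimal order: ((T₁(T₂(T₃T₄)))T₅) with cost 29323.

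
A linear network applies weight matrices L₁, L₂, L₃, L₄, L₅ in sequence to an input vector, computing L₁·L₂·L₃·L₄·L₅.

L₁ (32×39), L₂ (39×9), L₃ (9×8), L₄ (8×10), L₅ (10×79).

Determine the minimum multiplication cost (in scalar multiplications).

39336

Adjacent pairs: L₁L₂ = 32·39·9 = 11232; L₂L₃ = 39·9·8 = 2808; L₃L₄ = 9·8·10 = 720; L₄L₅ = 8·10·79 = 6320.
Length 3: L₁..L₃: k=1: 0+2808+32·39·8=12792; k=2: 11232+0+32·9·8=13536 → min 12792 | L₂..L₄: k=2: 0+720+39·9·10=4230; k=3: 2808+0+39·8·10=5928 → min 4230 | L₃..L₅: k=3: 0+6320+9·8·79=12008; k=4: 720+0+9·10·79=7830 → min 7830.
Length 4: L₁..L₄: k=1: 0+4230+32·39·10=16710; k=2: 11232+720+32·9·10=14832; k=3: 12792+0+32·8·10=15352 → min 14832 | L₂..L₅: k=2: 0+7830+39·9·79=35559; k=3: 2808+6320+39·8·79=33776; k=4: 4230+0+39·10·79=35040 → min 33776.
Length 5: L₁..L₅: k=1: 0+33776+32·39·79=132368; k=2: 11232+7830+32·9·79=41814; k=3: 12792+6320+32·8·79=39336; k=4: 14832+0+32·10·79=40112 → min 39336.
Optimal order: ((L₁·(L₂·L₃))·(L₄·L₅)) with cost 39336.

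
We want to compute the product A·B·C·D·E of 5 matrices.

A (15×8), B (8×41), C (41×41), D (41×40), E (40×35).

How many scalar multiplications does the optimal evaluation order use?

Adjacent pairs: AB = 15·8·41 = 4920; BC = 8·41·41 = 13448; CD = 41·41·40 = 67240; DE = 41·40·35 = 57400.
Length 3: A..C: k=1: 0+13448+15·8·41=18368; k=2: 4920+0+15·41·41=30135 → min 18368 | B..D: k=2: 0+67240+8·41·40=80360; k=3: 13448+0+8·41·40=26568 → min 26568 | C..E: k=3: 0+57400+41·41·35=116235; k=4: 67240+0+41·40·35=124640 → min 116235.
Length 4: A..D: k=1: 0+26568+15·8·40=31368; k=2: 4920+67240+15·41·40=96760; k=3: 18368+0+15·41·40=42968 → min 31368 | B..E: k=2: 0+116235+8·41·35=127715; k=3: 13448+57400+8·41·35=82328; k=4: 26568+0+8·40·35=37768 → min 37768.
Length 5: A..E: k=1: 0+37768+15·8·35=41968; k=2: 4920+116235+15·41·35=142680; k=3: 18368+57400+15·41·35=97293; k=4: 31368+0+15·40·35=52368 → min 41968.
Optimal order: (A·(((B·C)·D)·E)) with cost 41968.

41968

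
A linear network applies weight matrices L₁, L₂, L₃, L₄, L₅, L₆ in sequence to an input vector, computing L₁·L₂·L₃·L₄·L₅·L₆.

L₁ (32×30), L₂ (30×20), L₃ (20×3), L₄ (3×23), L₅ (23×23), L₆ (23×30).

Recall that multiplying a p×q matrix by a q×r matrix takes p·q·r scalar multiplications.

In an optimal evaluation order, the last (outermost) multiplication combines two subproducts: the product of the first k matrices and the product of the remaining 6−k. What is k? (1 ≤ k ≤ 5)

3

Adjacent pairs: L₁L₂ = 32·30·20 = 19200; L₂L₃ = 30·20·3 = 1800; L₃L₄ = 20·3·23 = 1380; L₄L₅ = 3·23·23 = 1587; L₅L₆ = 23·23·30 = 15870.
Length 3: L₁..L₃: k=1: 0+1800+32·30·3=4680; k=2: 19200+0+32·20·3=21120 → min 4680 | L₂..L₄: k=2: 0+1380+30·20·23=15180; k=3: 1800+0+30·3·23=3870 → min 3870 | L₃..L₅: k=3: 0+1587+20·3·23=2967; k=4: 1380+0+20·23·23=11960 → min 2967 | L₄..L₆: k=4: 0+15870+3·23·30=17940; k=5: 1587+0+3·23·30=3657 → min 3657.
Length 4: L₁..L₄: k=1: 0+3870+32·30·23=25950; k=2: 19200+1380+32·20·23=35300; k=3: 4680+0+32·3·23=6888 → min 6888 | L₂..L₅: k=2: 0+2967+30·20·23=16767; k=3: 1800+1587+30·3·23=5457; k=4: 3870+0+30·23·23=19740 → min 5457 | L₃..L₆: k=3: 0+3657+20·3·30=5457; k=4: 1380+15870+20·23·30=31050; k=5: 2967+0+20·23·30=16767 → min 5457.
Length 5: L₁..L₅: k=1: 0+5457+32·30·23=27537; k=2: 19200+2967+32·20·23=36887; k=3: 4680+1587+32·3·23=8475; k=4: 6888+0+32·23·23=23816 → min 8475 | L₂..L₆: k=2: 0+5457+30·20·30=23457; k=3: 1800+3657+30·3·30=8157; k=4: 3870+15870+30·23·30=40440; k=5: 5457+0+30·23·30=26157 → min 8157.
Top-level splits: k=1: (L₁..L₁)·(L₂..L₆) → 0+8157+32·30·30 = 36957; k=2: (L₁..L₂)·(L₃..L₆) → 19200+5457+32·20·30 = 43857; k=3: (L₁..L₃)·(L₄..L₆) → 4680+3657+32·3·30 = 11217; k=4: (L₁..L₄)·(L₅..L₆) → 6888+15870+32·23·30 = 44838; k=5: (L₁..L₅)·(L₆..L₆) → 8475+0+32·23·30 = 30555.
Best split is after L₃, i.e. k = 3.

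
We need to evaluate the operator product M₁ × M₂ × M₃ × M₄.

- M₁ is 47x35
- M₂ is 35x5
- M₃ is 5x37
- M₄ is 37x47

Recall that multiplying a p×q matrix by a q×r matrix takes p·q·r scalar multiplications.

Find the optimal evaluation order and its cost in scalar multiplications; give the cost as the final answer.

Adjacent pairs: M₁M₂ = 47·35·5 = 8225; M₂M₃ = 35·5·37 = 6475; M₃M₄ = 5·37·47 = 8695.
Length 3: M₁..M₃: k=1: 0+6475+47·35·37=67340; k=2: 8225+0+47·5·37=16920 → min 16920 | M₂..M₄: k=2: 0+8695+35·5·47=16920; k=3: 6475+0+35·37·47=67340 → min 16920.
Length 4: M₁..M₄: k=1: 0+16920+47·35·47=94235; k=2: 8225+8695+47·5·47=27965; k=3: 16920+0+47·37·47=98653 → min 27965.
Optimal parenthesization: ((M₁ × M₂) × (M₃ × M₄)) with cost 27965.

27965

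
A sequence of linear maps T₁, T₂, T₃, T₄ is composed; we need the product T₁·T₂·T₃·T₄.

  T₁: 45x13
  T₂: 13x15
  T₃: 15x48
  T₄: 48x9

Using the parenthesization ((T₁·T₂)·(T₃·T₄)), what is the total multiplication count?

21330

(T₁·T₂): 45×13 by 13×15 → 45×15, cost 45·13·15 = 8775
(T₃·T₄): 15×48 by 48×9 → 15×9, cost 15·48·9 = 6480
((T₁·T₂)·(T₃·T₄)): 45×15 by 15×9 → 45×9, cost 45·15·9 = 6075; cumulative 21330
Total: 21330 scalar multiplications.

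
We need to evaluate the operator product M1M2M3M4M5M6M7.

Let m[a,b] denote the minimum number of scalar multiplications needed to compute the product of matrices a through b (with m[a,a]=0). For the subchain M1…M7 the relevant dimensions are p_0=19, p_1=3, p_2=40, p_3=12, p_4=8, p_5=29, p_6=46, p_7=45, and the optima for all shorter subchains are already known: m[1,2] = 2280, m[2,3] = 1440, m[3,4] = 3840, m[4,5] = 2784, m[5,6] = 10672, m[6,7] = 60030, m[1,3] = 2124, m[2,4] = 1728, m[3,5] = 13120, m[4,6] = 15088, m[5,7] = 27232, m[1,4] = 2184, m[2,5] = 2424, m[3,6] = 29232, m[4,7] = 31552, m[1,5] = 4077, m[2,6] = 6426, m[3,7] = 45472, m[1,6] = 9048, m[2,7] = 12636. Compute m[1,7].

m[1,7] = min over k∈[1,6] of m[1,k]+m[k+1,7]+p_{0}·p_k·p_{7}.
k=1: 0 + 12636 + 19·3·45 = 15201; k=2: 2280 + 45472 + 19·40·45 = 81952; k=3: 2124 + 31552 + 19·12·45 = 43936; k=4: 2184 + 27232 + 19·8·45 = 36256; k=5: 4077 + 60030 + 19·29·45 = 88902; k=6: 9048 + 0 + 19·46·45 = 48378.
Minimum: 15201 at k=1.

15201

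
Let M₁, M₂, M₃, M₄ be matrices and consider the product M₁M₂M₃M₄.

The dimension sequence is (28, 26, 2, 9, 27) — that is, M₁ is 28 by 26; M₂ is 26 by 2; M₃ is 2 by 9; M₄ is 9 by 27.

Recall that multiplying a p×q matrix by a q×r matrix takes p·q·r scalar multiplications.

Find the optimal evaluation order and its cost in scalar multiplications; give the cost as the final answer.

Adjacent pairs: M₁M₂ = 28·26·2 = 1456; M₂M₃ = 26·2·9 = 468; M₃M₄ = 2·9·27 = 486.
Length 3: M₁..M₃: k=1: 0+468+28·26·9=7020; k=2: 1456+0+28·2·9=1960 → min 1960 | M₂..M₄: k=2: 0+486+26·2·27=1890; k=3: 468+0+26·9·27=6786 → min 1890.
Length 4: M₁..M₄: k=1: 0+1890+28·26·27=21546; k=2: 1456+486+28·2·27=3454; k=3: 1960+0+28·9·27=8764 → min 3454.
Optimal parenthesization: ((M₁M₂)(M₃M₄)) with cost 3454.

3454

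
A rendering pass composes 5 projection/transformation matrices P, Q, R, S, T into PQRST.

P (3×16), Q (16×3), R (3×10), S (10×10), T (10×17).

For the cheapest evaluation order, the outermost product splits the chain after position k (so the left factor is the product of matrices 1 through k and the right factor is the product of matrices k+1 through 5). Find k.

4

Adjacent pairs: PQ = 3·16·3 = 144; QR = 16·3·10 = 480; RS = 3·10·10 = 300; ST = 10·10·17 = 1700.
Length 3: P..R: k=1: 0+480+3·16·10=960; k=2: 144+0+3·3·10=234 → min 234 | Q..S: k=2: 0+300+16·3·10=780; k=3: 480+0+16·10·10=2080 → min 780 | R..T: k=3: 0+1700+3·10·17=2210; k=4: 300+0+3·10·17=810 → min 810.
Length 4: P..S: k=1: 0+780+3·16·10=1260; k=2: 144+300+3·3·10=534; k=3: 234+0+3·10·10=534 → min 534 | Q..T: k=2: 0+810+16·3·17=1626; k=3: 480+1700+16·10·17=4900; k=4: 780+0+16·10·17=3500 → min 1626.
Top-level splits: k=1: (P..P)·(Q..T) → 0+1626+3·16·17 = 2442; k=2: (P..Q)·(R..T) → 144+810+3·3·17 = 1107; k=3: (P..R)·(S..T) → 234+1700+3·10·17 = 2444; k=4: (P..S)·(T..T) → 534+0+3·10·17 = 1044.
Best split is after S, i.e. k = 4.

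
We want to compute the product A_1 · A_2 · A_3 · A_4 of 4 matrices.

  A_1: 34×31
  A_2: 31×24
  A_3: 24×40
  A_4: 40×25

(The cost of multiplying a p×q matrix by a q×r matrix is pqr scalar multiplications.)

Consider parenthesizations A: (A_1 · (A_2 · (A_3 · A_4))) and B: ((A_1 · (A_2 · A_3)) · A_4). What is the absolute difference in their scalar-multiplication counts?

36970

Order A = (A_1 · (A_2 · (A_3 · A_4))): (A_3 · A_4): 24×40 by 40×25 → 24×25, cost 24·40·25 = 24000; (A_2 · (A_3 · A_4)): 31×24 by 24×25 → 31×25, cost 31·24·25 = 18600; cumulative 42600; (A_1 · (A_2 · (A_3 · A_4))): 34×31 by 31×25 → 34×25, cost 34·31·25 = 26350; cumulative 68950. Total 68950.
Order B = ((A_1 · (A_2 · A_3)) · A_4): (A_2 · A_3): 31×24 by 24×40 → 31×40, cost 31·24·40 = 29760; (A_1 · (A_2 · A_3)): 34×31 by 31×40 → 34×40, cost 34·31·40 = 42160; cumulative 71920; ((A_1 · (A_2 · A_3)) · A_4): 34×40 by 40×25 → 34×25, cost 34·40·25 = 34000; cumulative 105920. Total 105920.
Difference: |68950 − 105920| = 36970.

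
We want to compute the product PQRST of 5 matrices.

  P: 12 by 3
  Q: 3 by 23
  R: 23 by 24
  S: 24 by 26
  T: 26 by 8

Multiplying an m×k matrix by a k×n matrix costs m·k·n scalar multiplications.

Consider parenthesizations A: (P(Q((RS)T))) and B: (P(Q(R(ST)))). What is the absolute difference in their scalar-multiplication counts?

Order A = (P(Q((RS)T))): (RS): 23×24 by 24×26 → 23×26, cost 23·24·26 = 14352; ((RS)T): 23×26 by 26×8 → 23×8, cost 23·26·8 = 4784; cumulative 19136; (Q((RS)T)): 3×23 by 23×8 → 3×8, cost 3·23·8 = 552; cumulative 19688; (P(Q((RS)T))): 12×3 by 3×8 → 12×8, cost 12·3·8 = 288; cumulative 19976. Total 19976.
Order B = (P(Q(R(ST)))): (ST): 24×26 by 26×8 → 24×8, cost 24·26·8 = 4992; (R(ST)): 23×24 by 24×8 → 23×8, cost 23·24·8 = 4416; cumulative 9408; (Q(R(ST))): 3×23 by 23×8 → 3×8, cost 3·23·8 = 552; cumulative 9960; (P(Q(R(ST)))): 12×3 by 3×8 → 12×8, cost 12·3·8 = 288; cumulative 10248. Total 10248.
Difference: |19976 − 10248| = 9728.

9728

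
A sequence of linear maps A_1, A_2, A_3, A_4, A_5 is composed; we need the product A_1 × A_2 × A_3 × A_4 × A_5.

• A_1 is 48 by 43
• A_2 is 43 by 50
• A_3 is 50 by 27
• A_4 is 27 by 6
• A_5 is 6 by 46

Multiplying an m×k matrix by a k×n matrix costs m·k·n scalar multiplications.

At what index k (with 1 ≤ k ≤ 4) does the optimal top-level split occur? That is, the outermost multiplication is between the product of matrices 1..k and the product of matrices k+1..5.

Adjacent pairs: A_1A_2 = 48·43·50 = 103200; A_2A_3 = 43·50·27 = 58050; A_3A_4 = 50·27·6 = 8100; A_4A_5 = 27·6·46 = 7452.
Length 3: A_1..A_3: k=1: 0+58050+48·43·27=113778; k=2: 103200+0+48·50·27=168000 → min 113778 | A_2..A_4: k=2: 0+8100+43·50·6=21000; k=3: 58050+0+43·27·6=65016 → min 21000 | A_3..A_5: k=3: 0+7452+50·27·46=69552; k=4: 8100+0+50·6·46=21900 → min 21900.
Length 4: A_1..A_4: k=1: 0+21000+48·43·6=33384; k=2: 103200+8100+48·50·6=125700; k=3: 113778+0+48·27·6=121554 → min 33384 | A_2..A_5: k=2: 0+21900+43·50·46=120800; k=3: 58050+7452+43·27·46=118908; k=4: 21000+0+43·6·46=32868 → min 32868.
Top-level splits: k=1: (A_1..A_1)·(A_2..A_5) → 0+32868+48·43·46 = 127812; k=2: (A_1..A_2)·(A_3..A_5) → 103200+21900+48·50·46 = 235500; k=3: (A_1..A_3)·(A_4..A_5) → 113778+7452+48·27·46 = 180846; k=4: (A_1..A_4)·(A_5..A_5) → 33384+0+48·6·46 = 46632.
Best split is after A_4, i.e. k = 4.

4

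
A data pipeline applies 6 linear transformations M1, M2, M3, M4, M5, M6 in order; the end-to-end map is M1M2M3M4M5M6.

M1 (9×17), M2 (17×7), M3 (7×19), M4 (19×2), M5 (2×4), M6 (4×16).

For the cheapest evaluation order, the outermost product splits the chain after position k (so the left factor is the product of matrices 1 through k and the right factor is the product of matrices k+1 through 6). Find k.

4

Adjacent pairs: M1M2 = 9·17·7 = 1071; M2M3 = 17·7·19 = 2261; M3M4 = 7·19·2 = 266; M4M5 = 19·2·4 = 152; M5M6 = 2·4·16 = 128.
Length 3: M1..M3: k=1: 0+2261+9·17·19=5168; k=2: 1071+0+9·7·19=2268 → min 2268 | M2..M4: k=2: 0+266+17·7·2=504; k=3: 2261+0+17·19·2=2907 → min 504 | M3..M5: k=3: 0+152+7·19·4=684; k=4: 266+0+7·2·4=322 → min 322 | M4..M6: k=4: 0+128+19·2·16=736; k=5: 152+0+19·4·16=1368 → min 736.
Length 4: M1..M4: k=1: 0+504+9·17·2=810; k=2: 1071+266+9·7·2=1463; k=3: 2268+0+9·19·2=2610 → min 810 | M2..M5: k=2: 0+322+17·7·4=798; k=3: 2261+152+17·19·4=3705; k=4: 504+0+17·2·4=640 → min 640 | M3..M6: k=3: 0+736+7·19·16=2864; k=4: 266+128+7·2·16=618; k=5: 322+0+7·4·16=770 → min 618.
Length 5: M1..M5: k=1: 0+640+9·17·4=1252; k=2: 1071+322+9·7·4=1645; k=3: 2268+152+9·19·4=3104; k=4: 810+0+9·2·4=882 → min 882 | M2..M6: k=2: 0+618+17·7·16=2522; k=3: 2261+736+17·19·16=8165; k=4: 504+128+17·2·16=1176; k=5: 640+0+17·4·16=1728 → min 1176.
Top-level splits: k=1: (M1..M1)·(M2..M6) → 0+1176+9·17·16 = 3624; k=2: (M1..M2)·(M3..M6) → 1071+618+9·7·16 = 2697; k=3: (M1..M3)·(M4..M6) → 2268+736+9·19·16 = 5740; k=4: (M1..M4)·(M5..M6) → 810+128+9·2·16 = 1226; k=5: (M1..M5)·(M6..M6) → 882+0+9·4·16 = 1458.
Best split is after M4, i.e. k = 4.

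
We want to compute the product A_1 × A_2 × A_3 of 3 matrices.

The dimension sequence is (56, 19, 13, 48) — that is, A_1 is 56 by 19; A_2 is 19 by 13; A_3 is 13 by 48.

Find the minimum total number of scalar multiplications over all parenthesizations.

48776

Order (A_1 × (A_2 × A_3)): (A_2 × A_3): 19×13 by 13×48 → 19×48, cost 19·13·48 = 11856; (A_1 × (A_2 × A_3)): 56×19 by 19×48 → 56×48, cost 56·19·48 = 51072; cumulative 62928. Total 62928.
Order ((A_1 × A_2) × A_3): (A_1 × A_2): 56×19 by 19×13 → 56×13, cost 56·19·13 = 13832; ((A_1 × A_2) × A_3): 56×13 by 13×48 → 56×48, cost 56·13·48 = 34944; cumulative 48776. Total 48776.
Minimum: 48776.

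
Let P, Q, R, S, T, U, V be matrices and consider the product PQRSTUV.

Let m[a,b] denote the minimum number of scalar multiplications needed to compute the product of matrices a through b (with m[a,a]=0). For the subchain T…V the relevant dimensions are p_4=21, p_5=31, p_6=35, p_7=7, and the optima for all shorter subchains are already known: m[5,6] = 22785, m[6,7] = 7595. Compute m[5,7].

m[5,7] = min over k∈[5,6] of m[5,k]+m[k+1,7]+p_{4}·p_k·p_{7}.
k=5: 0 + 7595 + 21·31·7 = 12152; k=6: 22785 + 0 + 21·35·7 = 27930.
Minimum: 12152 at k=5.

12152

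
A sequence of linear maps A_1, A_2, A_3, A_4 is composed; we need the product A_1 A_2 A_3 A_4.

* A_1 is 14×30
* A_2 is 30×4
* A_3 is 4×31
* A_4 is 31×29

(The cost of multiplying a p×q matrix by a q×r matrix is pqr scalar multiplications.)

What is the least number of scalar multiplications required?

Adjacent pairs: A_1A_2 = 14·30·4 = 1680; A_2A_3 = 30·4·31 = 3720; A_3A_4 = 4·31·29 = 3596.
Length 3: A_1..A_3: k=1: 0+3720+14·30·31=16740; k=2: 1680+0+14·4·31=3416 → min 3416 | A_2..A_4: k=2: 0+3596+30·4·29=7076; k=3: 3720+0+30·31·29=30690 → min 7076.
Length 4: A_1..A_4: k=1: 0+7076+14·30·29=19256; k=2: 1680+3596+14·4·29=6900; k=3: 3416+0+14·31·29=16002 → min 6900.
Optimal order: ((A_1 A_2) (A_3 A_4)) with cost 6900.

6900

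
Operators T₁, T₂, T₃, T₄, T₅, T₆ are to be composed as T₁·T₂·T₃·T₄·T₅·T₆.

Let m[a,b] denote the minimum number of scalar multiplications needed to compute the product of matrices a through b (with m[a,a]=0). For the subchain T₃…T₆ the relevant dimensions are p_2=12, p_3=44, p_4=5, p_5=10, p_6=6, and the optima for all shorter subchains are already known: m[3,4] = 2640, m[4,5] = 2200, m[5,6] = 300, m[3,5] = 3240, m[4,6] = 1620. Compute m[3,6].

3300

m[3,6] = min over k∈[3,5] of m[3,k]+m[k+1,6]+p_{2}·p_k·p_{6}.
k=3: 0 + 1620 + 12·44·6 = 4788; k=4: 2640 + 300 + 12·5·6 = 3300; k=5: 3240 + 0 + 12·10·6 = 3960.
Minimum: 3300 at k=4.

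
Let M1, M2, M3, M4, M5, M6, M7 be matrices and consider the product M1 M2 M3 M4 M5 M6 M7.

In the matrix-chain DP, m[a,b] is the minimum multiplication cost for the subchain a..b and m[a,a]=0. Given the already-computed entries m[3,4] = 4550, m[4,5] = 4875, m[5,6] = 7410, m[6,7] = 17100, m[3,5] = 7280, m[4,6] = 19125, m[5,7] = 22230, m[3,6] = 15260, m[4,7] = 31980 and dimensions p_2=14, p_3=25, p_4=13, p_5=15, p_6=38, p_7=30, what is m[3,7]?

30680

m[3,7] = min over k∈[3,6] of m[3,k]+m[k+1,7]+p_{2}·p_k·p_{7}.
k=3: 0 + 31980 + 14·25·30 = 42480; k=4: 4550 + 22230 + 14·13·30 = 32240; k=5: 7280 + 17100 + 14·15·30 = 30680; k=6: 15260 + 0 + 14·38·30 = 31220.
Minimum: 30680 at k=5.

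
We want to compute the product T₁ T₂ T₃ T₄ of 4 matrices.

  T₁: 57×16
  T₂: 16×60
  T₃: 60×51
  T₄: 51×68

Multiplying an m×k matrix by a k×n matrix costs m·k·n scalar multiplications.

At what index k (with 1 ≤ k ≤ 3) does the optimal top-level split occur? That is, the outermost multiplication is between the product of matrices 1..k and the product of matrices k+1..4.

1

Adjacent pairs: T₁T₂ = 57·16·60 = 54720; T₂T₃ = 16·60·51 = 48960; T₃T₄ = 60·51·68 = 208080.
Length 3: T₁..T₃: k=1: 0+48960+57·16·51=95472; k=2: 54720+0+57·60·51=229140 → min 95472 | T₂..T₄: k=2: 0+208080+16·60·68=273360; k=3: 48960+0+16·51·68=104448 → min 104448.
Top-level splits: k=1: (T₁..T₁)·(T₂..T₄) → 0+104448+57·16·68 = 166464; k=2: (T₁..T₂)·(T₃..T₄) → 54720+208080+57·60·68 = 495360; k=3: (T₁..T₃)·(T₄..T₄) → 95472+0+57·51·68 = 293148.
Best split is after T₁, i.e. k = 1.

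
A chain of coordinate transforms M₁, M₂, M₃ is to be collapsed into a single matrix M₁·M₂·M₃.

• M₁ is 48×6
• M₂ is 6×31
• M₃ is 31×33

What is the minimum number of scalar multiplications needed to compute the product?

Order (M₁·(M₂·M₃)): (M₂·M₃): 6×31 by 31×33 → 6×33, cost 6·31·33 = 6138; (M₁·(M₂·M₃)): 48×6 by 6×33 → 48×33, cost 48·6·33 = 9504; cumulative 15642. Total 15642.
Order ((M₁·M₂)·M₃): (M₁·M₂): 48×6 by 6×31 → 48×31, cost 48·6·31 = 8928; ((M₁·M₂)·M₃): 48×31 by 31×33 → 48×33, cost 48·31·33 = 49104; cumulative 58032. Total 58032.
Minimum: 15642.

15642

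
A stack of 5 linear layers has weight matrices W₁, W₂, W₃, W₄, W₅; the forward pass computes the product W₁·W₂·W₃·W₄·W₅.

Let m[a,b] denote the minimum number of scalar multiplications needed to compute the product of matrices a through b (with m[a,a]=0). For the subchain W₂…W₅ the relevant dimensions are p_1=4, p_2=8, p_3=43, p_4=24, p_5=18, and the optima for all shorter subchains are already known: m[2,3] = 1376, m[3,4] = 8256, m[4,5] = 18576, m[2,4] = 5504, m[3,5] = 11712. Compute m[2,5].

7232

m[2,5] = min over k∈[2,4] of m[2,k]+m[k+1,5]+p_{1}·p_k·p_{5}.
k=2: 0 + 11712 + 4·8·18 = 12288; k=3: 1376 + 18576 + 4·43·18 = 23048; k=4: 5504 + 0 + 4·24·18 = 7232.
Minimum: 7232 at k=4.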